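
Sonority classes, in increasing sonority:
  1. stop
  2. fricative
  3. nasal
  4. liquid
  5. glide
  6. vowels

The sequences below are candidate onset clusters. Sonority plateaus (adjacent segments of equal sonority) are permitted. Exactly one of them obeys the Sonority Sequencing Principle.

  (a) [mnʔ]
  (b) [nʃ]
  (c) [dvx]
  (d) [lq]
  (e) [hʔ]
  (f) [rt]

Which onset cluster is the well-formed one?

c

(a) 3-3-1 → violates
(b) 3-2 → violates
(c) 1-2-2 → obeys
(d) 4-1 → violates
(e) 2-1 → violates
(f) 4-1 → violates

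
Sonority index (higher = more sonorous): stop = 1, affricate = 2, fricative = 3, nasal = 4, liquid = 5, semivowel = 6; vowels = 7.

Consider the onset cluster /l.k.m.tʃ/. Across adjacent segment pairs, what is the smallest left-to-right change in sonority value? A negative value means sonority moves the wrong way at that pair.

-4

/l/ is a liquid (sonority 5).
/k/ is a stop (sonority 1).
/m/ is a nasal (sonority 4).
/tʃ/ is an affricate (sonority 2).
/l/→/k/: change -4.
/k/→/m/: change +3.
/m/→/tʃ/: change -2.
Minimum = -4.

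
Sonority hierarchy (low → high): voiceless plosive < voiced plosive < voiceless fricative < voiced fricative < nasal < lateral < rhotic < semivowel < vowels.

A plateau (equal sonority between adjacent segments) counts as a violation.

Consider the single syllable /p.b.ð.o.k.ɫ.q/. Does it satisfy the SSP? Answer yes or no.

no

Onset: /p/ is a voiceless plosive (sonority 1), /b/ is a voiced plosive (sonority 2), /ð/ is a voiced fricative (sonority 4); then the nucleus /o/ (sonority 9).
Onset profile 1-2-4-9 — rises to the nucleus.
Coda: /k/ is a voiceless plosive (sonority 1), /ɫ/ is a lateral (sonority 6), /q/ is a voiceless plosive (sonority 1).
Coda profile 9-1-6-1 — does not strictly fall throughout.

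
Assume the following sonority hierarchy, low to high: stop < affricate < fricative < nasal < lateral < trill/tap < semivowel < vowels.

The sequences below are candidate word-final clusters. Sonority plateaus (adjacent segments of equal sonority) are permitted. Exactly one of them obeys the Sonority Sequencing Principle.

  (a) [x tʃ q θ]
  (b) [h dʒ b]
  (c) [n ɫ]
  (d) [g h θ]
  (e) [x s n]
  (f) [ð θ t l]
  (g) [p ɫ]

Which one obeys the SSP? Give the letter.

b

(a) [x tʃ q θ]: profile 3-2-1-3 — violates.
(b) [h dʒ b]: profile 3-2-1 — obeys.
(c) [n ɫ]: profile 4-5 — violates.
(d) [g h θ]: profile 1-3-3 — violates.
(e) [x s n]: profile 3-3-4 — violates.
(f) [ð θ t l]: profile 3-3-1-5 — violates.
(g) [p ɫ]: profile 1-5 — violates.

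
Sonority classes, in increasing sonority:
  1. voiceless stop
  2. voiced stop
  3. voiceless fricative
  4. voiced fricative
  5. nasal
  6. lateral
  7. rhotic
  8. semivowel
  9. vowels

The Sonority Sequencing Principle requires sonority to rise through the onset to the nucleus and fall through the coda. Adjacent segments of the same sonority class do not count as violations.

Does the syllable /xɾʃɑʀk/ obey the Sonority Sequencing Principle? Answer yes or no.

Onset: /x/ is a voiceless fricative (sonority 3), /ɾ/ is a rhotic (sonority 7), /ʃ/ is a voiceless fricative (sonority 3); then the nucleus /ɑ/ (sonority 9).
Onset profile 3-7-3-9 — does not rise throughout.
Coda: /ʀ/ is a rhotic (sonority 7), /k/ is a voiceless stop (sonority 1).
Coda profile 9-7-1 — falls from the nucleus.

no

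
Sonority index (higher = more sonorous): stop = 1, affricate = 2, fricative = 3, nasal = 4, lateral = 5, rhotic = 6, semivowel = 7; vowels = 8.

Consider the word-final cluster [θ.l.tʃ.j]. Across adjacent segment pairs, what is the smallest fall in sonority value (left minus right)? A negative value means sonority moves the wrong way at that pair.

-5

/θ/ is a fricative (sonority 3).
/l/ is a lateral (sonority 5).
/tʃ/ is an affricate (sonority 2).
/j/ is a semivowel (sonority 7).
/θ/→/l/: change -2.
/l/→/tʃ/: change +3.
/tʃ/→/j/: change -5.
Minimum = -5.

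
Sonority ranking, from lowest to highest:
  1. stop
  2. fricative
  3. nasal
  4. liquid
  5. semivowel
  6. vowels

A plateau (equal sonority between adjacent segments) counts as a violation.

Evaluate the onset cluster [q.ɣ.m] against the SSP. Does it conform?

yes

/q/: stop = 1.
/ɣ/: fricative = 2.
/m/: nasal = 3.
The profile 1-2-3 strictly rises, so the onset cluster satisfies the SSP.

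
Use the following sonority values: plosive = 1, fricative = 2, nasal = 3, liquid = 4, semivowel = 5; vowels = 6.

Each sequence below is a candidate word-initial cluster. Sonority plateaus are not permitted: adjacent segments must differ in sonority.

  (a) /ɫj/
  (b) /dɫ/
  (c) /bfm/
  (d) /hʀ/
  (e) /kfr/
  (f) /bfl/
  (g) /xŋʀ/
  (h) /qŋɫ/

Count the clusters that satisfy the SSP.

(a) 4-5 → obeys
(b) 1-4 → obeys
(c) 1-2-3 → obeys
(d) 2-4 → obeys
(e) 1-2-4 → obeys
(f) 1-2-4 → obeys
(g) 2-3-4 → obeys
(h) 1-3-4 → obeys

8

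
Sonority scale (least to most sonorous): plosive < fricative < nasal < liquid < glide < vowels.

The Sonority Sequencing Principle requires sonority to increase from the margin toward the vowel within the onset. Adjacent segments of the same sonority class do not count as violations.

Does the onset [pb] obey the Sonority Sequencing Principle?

yes

/p/ is a plosive (sonority 1).
/b/ is a plosive (sonority 1).
The profile 1-1 is non-decreasing (plateaus allowed), so the onset satisfies the SSP.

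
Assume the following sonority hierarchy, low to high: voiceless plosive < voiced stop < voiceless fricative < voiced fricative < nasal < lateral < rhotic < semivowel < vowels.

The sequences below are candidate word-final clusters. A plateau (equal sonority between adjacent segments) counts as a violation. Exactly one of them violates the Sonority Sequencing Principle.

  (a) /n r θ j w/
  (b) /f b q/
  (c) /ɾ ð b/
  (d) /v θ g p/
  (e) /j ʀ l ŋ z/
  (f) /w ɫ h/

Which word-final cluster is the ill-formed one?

a

(a) sonority 5-7-3-8-8: ill-formed.
(b) sonority 3-2-1: well-formed.
(c) sonority 7-4-2: well-formed.
(d) sonority 4-3-2-1: well-formed.
(e) sonority 8-7-6-5-4: well-formed.
(f) sonority 8-6-3: well-formed.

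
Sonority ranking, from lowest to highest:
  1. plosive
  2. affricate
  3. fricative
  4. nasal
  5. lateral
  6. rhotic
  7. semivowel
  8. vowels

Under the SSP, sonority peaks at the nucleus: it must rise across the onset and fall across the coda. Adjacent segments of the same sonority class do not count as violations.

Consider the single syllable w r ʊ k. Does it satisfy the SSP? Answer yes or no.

Onset: /w/ is a semivowel (sonority 7), /r/ is a rhotic (sonority 6); then the nucleus /ʊ/ (sonority 8).
Onset profile 7-6-8 — does not rise throughout.
Coda: /k/ is a plosive (sonority 1).
Coda profile 8-1 — falls from the nucleus.

no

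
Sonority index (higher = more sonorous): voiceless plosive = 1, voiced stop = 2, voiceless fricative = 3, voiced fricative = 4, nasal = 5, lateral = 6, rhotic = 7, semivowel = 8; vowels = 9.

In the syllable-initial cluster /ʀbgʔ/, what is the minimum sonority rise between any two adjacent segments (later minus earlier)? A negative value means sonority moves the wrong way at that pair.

-5

/ʀ/ is a rhotic (sonority 7).
/b/ is a voiced stop (sonority 2).
/g/ is a voiced stop (sonority 2).
/ʔ/ is a voiceless plosive (sonority 1).
/ʀ/→/b/: change -5.
/b/→/g/: change +0.
/g/→/ʔ/: change -1.
Minimum = -5.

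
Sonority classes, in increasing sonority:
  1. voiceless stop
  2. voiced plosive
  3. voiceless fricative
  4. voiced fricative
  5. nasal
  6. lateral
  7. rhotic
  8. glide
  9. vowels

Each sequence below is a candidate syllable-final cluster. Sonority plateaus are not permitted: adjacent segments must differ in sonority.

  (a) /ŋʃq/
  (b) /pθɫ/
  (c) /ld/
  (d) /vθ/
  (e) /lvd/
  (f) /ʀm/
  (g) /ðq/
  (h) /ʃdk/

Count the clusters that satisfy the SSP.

7

(a) 5-3-1 → obeys
(b) 1-3-6 → violates
(c) 6-2 → obeys
(d) 4-3 → obeys
(e) 6-4-2 → obeys
(f) 7-5 → obeys
(g) 4-1 → obeys
(h) 3-2-1 → obeys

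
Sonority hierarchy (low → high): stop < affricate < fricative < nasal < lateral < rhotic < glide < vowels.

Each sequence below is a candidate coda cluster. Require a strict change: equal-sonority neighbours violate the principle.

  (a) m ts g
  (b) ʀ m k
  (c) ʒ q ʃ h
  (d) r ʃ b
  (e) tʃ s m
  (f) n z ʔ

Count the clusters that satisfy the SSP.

(a) 4-2-1 → obeys
(b) 6-4-1 → obeys
(c) 3-1-3-3 → violates
(d) 6-3-1 → obeys
(e) 2-3-4 → violates
(f) 4-3-1 → obeys

4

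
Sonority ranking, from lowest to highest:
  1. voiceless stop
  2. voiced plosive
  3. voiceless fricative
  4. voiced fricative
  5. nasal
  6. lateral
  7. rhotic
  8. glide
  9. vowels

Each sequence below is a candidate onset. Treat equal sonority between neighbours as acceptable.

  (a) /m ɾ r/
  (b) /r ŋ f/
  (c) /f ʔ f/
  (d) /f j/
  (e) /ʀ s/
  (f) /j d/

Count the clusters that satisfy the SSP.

2

(a) 5-7-7 → obeys
(b) 7-5-3 → violates
(c) 3-1-3 → violates
(d) 3-8 → obeys
(e) 7-3 → violates
(f) 8-2 → violates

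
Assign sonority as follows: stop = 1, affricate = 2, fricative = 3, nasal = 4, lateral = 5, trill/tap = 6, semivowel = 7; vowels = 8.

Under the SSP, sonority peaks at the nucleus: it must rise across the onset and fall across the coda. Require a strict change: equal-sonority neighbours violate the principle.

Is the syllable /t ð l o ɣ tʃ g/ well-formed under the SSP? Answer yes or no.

yes

Onset: /t/ is a stop (sonority 1), /ð/ is a fricative (sonority 3), /l/ is a lateral (sonority 5); then the nucleus /o/ (sonority 8).
Onset profile 1-3-5-8 — rises to the nucleus.
Coda: /ɣ/ is a fricative (sonority 3), /tʃ/ is an affricate (sonority 2), /g/ is a stop (sonority 1).
Coda profile 8-3-2-1 — falls from the nucleus.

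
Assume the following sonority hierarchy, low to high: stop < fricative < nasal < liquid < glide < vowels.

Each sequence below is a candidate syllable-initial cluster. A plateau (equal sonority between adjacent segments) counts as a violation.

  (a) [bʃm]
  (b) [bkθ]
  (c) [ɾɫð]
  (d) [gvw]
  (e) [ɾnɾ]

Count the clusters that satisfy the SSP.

2

(a) sonority 1-2-3: well-formed.
(b) sonority 1-1-2: ill-formed.
(c) sonority 4-4-2: ill-formed.
(d) sonority 1-2-5: well-formed.
(e) sonority 4-3-4: ill-formed.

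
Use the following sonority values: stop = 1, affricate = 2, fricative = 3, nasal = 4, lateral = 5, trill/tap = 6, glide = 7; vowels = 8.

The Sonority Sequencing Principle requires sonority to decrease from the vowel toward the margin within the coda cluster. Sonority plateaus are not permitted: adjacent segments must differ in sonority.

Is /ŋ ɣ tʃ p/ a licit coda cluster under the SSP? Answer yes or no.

/ŋ/ — nasal, sonority 4.
/ɣ/ — fricative, sonority 3.
/tʃ/ — affricate, sonority 2.
/p/ — stop, sonority 1.
The profile 4-3-2-1 strictly falls, so the coda cluster satisfies the SSP.

yes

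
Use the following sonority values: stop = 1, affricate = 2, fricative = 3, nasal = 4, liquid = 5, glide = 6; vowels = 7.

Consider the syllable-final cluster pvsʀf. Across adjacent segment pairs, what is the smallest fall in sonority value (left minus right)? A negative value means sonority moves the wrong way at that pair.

-2

/p/: stop = 1.
/v/: fricative = 3.
/s/: fricative = 3.
/ʀ/: liquid = 5.
/f/: fricative = 3.
/p/→/v/: change -2.
/v/→/s/: change +0.
/s/→/ʀ/: change -2.
/ʀ/→/f/: change +2.
Minimum = -2.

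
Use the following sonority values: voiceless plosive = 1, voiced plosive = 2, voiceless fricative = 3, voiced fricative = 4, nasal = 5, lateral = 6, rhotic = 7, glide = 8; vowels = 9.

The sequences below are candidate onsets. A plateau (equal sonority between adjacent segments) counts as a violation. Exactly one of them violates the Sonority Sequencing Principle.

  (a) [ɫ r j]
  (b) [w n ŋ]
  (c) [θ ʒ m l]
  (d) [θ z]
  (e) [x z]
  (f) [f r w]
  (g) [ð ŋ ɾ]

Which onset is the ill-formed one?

(a) sonority 6-7-8: well-formed.
(b) sonority 8-5-5: ill-formed.
(c) sonority 3-4-5-6: well-formed.
(d) sonority 3-4: well-formed.
(e) sonority 3-4: well-formed.
(f) sonority 3-7-8: well-formed.
(g) sonority 4-5-7: well-formed.

b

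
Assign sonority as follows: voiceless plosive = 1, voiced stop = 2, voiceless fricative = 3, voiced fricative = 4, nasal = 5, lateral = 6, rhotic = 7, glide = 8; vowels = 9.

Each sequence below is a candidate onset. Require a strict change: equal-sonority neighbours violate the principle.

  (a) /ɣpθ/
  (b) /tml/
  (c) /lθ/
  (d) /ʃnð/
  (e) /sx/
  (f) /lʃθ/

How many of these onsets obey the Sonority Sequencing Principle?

1

(a) sonority 4-1-3: ill-formed.
(b) sonority 1-5-6: well-formed.
(c) sonority 6-3: ill-formed.
(d) sonority 3-5-4: ill-formed.
(e) sonority 3-3: ill-formed.
(f) sonority 6-3-3: ill-formed.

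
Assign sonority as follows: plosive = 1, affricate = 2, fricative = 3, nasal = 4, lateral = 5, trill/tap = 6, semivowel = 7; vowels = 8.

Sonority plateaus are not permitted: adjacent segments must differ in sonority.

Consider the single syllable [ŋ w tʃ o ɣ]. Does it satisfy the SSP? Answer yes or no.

no

Onset: /ŋ/ is a nasal (sonority 4), /w/ is a semivowel (sonority 7), /tʃ/ is an affricate (sonority 2); then the nucleus /o/ (sonority 8).
Onset profile 4-7-2-8 — does not strictly rise throughout.
Coda: /ɣ/ is a fricative (sonority 3).
Coda profile 8-3 — falls from the nucleus.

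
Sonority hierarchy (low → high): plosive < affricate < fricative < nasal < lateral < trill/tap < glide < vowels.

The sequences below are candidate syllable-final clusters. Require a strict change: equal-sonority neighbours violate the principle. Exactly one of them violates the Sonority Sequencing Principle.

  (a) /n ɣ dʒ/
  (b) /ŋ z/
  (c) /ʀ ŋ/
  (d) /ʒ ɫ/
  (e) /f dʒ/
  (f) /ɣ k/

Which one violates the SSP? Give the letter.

(a) /n ɣ dʒ/: profile 4-3-2 — obeys.
(b) /ŋ z/: profile 4-3 — obeys.
(c) /ʀ ŋ/: profile 6-4 — obeys.
(d) /ʒ ɫ/: profile 3-5 — violates.
(e) /f dʒ/: profile 3-2 — obeys.
(f) /ɣ k/: profile 3-1 — obeys.

d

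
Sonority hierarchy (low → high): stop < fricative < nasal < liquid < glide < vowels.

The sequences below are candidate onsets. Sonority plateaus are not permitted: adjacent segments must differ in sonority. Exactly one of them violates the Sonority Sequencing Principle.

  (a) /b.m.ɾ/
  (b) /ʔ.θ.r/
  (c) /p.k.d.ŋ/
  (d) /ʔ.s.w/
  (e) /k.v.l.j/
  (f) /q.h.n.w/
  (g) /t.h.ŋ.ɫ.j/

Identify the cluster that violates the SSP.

c

(a) sonority 1-3-4: well-formed.
(b) sonority 1-2-4: well-formed.
(c) sonority 1-1-1-3: ill-formed.
(d) sonority 1-2-5: well-formed.
(e) sonority 1-2-4-5: well-formed.
(f) sonority 1-2-3-5: well-formed.
(g) sonority 1-2-3-4-5: well-formed.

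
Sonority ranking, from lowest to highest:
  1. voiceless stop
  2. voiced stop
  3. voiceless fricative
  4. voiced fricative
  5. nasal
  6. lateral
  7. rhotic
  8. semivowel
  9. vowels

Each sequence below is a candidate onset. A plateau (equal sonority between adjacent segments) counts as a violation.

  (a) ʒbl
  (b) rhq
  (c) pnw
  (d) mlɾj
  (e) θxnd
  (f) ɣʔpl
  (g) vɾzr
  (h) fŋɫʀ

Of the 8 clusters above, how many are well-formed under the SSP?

3

(a) sonority 4-2-6: ill-formed.
(b) sonority 7-3-1: ill-formed.
(c) sonority 1-5-8: well-formed.
(d) sonority 5-6-7-8: well-formed.
(e) sonority 3-3-5-2: ill-formed.
(f) sonority 4-1-1-6: ill-formed.
(g) sonority 4-7-4-7: ill-formed.
(h) sonority 3-5-6-7: well-formed.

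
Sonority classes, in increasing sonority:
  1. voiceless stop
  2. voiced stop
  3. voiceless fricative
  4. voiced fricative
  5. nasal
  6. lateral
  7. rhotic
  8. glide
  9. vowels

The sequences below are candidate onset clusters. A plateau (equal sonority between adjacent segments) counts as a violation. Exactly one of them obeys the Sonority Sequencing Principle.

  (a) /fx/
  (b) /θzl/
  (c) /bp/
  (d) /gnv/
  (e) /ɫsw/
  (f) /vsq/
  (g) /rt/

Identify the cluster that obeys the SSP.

b

(a) /fx/: profile 3-3 — violates.
(b) /θzl/: profile 3-4-6 — obeys.
(c) /bp/: profile 2-1 — violates.
(d) /gnv/: profile 2-5-4 — violates.
(e) /ɫsw/: profile 6-3-8 — violates.
(f) /vsq/: profile 4-3-1 — violates.
(g) /rt/: profile 7-1 — violates.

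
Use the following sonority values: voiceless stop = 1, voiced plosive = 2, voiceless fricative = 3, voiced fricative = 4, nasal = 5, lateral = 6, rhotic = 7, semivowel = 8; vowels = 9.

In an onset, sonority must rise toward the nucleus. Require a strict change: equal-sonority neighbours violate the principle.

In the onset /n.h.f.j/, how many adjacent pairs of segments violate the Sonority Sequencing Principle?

2

/n/ is a nasal (sonority 5).
/h/ is a voiceless fricative (sonority 3).
/f/ is a voiceless fricative (sonority 3).
/j/ is a semivowel (sonority 8).
/n/→/h/: 5→3 (does not rise) — violation.
/h/→/f/: 3→3 (plateau) — violation.
/f/→/j/: 3→8 (rises) — ok.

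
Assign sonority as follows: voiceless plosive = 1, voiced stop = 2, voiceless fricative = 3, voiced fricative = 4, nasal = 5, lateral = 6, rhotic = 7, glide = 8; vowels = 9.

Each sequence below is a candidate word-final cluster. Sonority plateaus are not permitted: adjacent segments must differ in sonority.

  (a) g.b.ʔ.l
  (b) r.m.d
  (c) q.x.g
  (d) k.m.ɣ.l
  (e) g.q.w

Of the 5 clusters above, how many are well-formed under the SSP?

1

(a) 2-2-1-6 → violates
(b) 7-5-2 → obeys
(c) 1-3-2 → violates
(d) 1-5-4-6 → violates
(e) 2-1-8 → violates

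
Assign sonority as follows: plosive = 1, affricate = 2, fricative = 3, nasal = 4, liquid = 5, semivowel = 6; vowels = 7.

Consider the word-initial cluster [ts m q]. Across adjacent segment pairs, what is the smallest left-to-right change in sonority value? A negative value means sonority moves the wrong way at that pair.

-3

/ts/ is an affricate (sonority 2).
/m/ is a nasal (sonority 4).
/q/ is a plosive (sonority 1).
/ts/→/m/: change +2.
/m/→/q/: change -3.
Minimum = -3.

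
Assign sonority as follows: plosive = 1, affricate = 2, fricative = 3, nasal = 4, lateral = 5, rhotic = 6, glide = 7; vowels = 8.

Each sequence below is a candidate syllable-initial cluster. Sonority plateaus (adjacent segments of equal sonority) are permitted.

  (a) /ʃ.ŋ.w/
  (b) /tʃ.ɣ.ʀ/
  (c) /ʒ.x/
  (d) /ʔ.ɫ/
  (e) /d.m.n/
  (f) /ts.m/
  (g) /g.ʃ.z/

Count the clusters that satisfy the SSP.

(a) 3-4-7 → obeys
(b) 2-3-6 → obeys
(c) 3-3 → obeys
(d) 1-5 → obeys
(e) 1-4-4 → obeys
(f) 2-4 → obeys
(g) 1-3-3 → obeys

7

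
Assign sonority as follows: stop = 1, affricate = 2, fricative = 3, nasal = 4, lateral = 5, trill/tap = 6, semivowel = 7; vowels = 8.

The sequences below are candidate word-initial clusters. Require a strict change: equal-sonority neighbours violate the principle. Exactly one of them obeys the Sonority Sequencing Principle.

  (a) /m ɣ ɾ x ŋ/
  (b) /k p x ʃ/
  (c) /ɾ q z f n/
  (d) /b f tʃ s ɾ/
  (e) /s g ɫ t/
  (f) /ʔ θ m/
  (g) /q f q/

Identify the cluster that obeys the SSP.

(a) 4-3-6-3-4 → violates
(b) 1-1-3-3 → violates
(c) 6-1-3-3-4 → violates
(d) 1-3-2-3-6 → violates
(e) 3-1-5-1 → violates
(f) 1-3-4 → obeys
(g) 1-3-1 → violates

f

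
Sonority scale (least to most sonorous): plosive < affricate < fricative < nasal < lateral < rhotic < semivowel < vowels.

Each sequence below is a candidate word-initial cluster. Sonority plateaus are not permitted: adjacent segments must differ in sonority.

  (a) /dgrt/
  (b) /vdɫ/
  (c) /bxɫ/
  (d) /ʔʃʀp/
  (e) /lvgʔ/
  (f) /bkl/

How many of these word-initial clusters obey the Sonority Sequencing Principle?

(a) sonority 1-1-6-1: ill-formed.
(b) sonority 3-1-5: ill-formed.
(c) sonority 1-3-5: well-formed.
(d) sonority 1-3-6-1: ill-formed.
(e) sonority 5-3-1-1: ill-formed.
(f) sonority 1-1-5: ill-formed.

1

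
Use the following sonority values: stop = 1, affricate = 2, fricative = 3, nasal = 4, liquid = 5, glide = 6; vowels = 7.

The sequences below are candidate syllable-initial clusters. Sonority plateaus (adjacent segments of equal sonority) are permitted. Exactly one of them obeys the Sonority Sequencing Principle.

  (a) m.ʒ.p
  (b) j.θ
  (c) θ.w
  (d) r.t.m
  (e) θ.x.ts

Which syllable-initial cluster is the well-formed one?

(a) sonority 4-3-1: ill-formed.
(b) sonority 6-3: ill-formed.
(c) sonority 3-6: well-formed.
(d) sonority 5-1-4: ill-formed.
(e) sonority 3-3-2: ill-formed.

c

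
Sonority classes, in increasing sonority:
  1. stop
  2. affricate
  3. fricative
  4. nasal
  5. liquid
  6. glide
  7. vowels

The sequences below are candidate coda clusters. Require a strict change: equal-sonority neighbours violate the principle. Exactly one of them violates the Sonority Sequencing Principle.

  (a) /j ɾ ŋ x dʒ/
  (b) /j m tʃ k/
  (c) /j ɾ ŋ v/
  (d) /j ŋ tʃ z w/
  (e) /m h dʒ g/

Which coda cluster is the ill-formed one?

d

(a) /j ɾ ŋ x dʒ/: profile 6-5-4-3-2 — obeys.
(b) /j m tʃ k/: profile 6-4-2-1 — obeys.
(c) /j ɾ ŋ v/: profile 6-5-4-3 — obeys.
(d) /j ŋ tʃ z w/: profile 6-4-2-3-6 — violates.
(e) /m h dʒ g/: profile 4-3-2-1 — obeys.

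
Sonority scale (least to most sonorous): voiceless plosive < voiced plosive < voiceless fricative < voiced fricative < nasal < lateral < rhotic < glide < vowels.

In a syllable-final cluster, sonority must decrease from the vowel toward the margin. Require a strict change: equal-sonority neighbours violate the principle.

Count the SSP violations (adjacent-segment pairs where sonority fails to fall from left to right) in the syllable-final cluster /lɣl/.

/l/ — lateral, sonority 6.
/ɣ/ — voiced fricative, sonority 4.
/l/ — lateral, sonority 6.
/l/→/ɣ/: 6→4 (falls) — ok.
/ɣ/→/l/: 4→6 (does not fall) — violation.

1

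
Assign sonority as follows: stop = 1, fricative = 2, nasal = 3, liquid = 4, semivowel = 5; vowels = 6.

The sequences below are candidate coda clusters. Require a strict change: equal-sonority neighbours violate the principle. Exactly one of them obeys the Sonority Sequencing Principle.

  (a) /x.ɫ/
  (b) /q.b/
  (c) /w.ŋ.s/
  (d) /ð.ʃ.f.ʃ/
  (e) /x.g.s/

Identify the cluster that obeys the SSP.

(a) 2-4 → violates
(b) 1-1 → violates
(c) 5-3-2 → obeys
(d) 2-2-2-2 → violates
(e) 2-1-2 → violates

c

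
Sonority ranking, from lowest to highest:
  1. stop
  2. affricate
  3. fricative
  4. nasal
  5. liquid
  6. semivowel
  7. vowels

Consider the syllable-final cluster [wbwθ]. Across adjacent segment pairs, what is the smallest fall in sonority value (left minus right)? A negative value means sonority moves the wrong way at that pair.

/w/ — semivowel, sonority 6.
/b/ — stop, sonority 1.
/w/ — semivowel, sonority 6.
/θ/ — fricative, sonority 3.
/w/→/b/: change +5.
/b/→/w/: change -5.
/w/→/θ/: change +3.
Minimum = -5.

-5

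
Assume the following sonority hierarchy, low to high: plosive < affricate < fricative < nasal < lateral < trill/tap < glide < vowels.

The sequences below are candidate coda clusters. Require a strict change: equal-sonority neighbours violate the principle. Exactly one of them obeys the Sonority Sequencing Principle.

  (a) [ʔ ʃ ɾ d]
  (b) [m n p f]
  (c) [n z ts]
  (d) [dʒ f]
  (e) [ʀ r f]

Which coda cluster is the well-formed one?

c

(a) sonority 1-3-6-1: ill-formed.
(b) sonority 4-4-1-3: ill-formed.
(c) sonority 4-3-2: well-formed.
(d) sonority 2-3: ill-formed.
(e) sonority 6-6-3: ill-formed.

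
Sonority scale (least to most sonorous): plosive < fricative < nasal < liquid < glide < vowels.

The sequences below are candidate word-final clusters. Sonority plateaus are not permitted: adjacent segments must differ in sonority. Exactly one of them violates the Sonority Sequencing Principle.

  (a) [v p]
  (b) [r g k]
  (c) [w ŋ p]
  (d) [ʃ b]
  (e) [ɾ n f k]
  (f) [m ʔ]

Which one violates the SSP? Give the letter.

b

(a) [v p]: profile 2-1 — obeys.
(b) [r g k]: profile 4-1-1 — violates.
(c) [w ŋ p]: profile 5-3-1 — obeys.
(d) [ʃ b]: profile 2-1 — obeys.
(e) [ɾ n f k]: profile 4-3-2-1 — obeys.
(f) [m ʔ]: profile 3-1 — obeys.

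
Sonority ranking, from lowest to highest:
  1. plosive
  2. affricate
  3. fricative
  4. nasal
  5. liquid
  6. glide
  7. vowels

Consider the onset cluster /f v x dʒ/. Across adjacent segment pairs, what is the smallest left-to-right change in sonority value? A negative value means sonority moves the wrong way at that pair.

/f/ — fricative, sonority 3.
/v/ — fricative, sonority 3.
/x/ — fricative, sonority 3.
/dʒ/ — affricate, sonority 2.
/f/→/v/: change +0.
/v/→/x/: change +0.
/x/→/dʒ/: change -1.
Minimum = -1.

-1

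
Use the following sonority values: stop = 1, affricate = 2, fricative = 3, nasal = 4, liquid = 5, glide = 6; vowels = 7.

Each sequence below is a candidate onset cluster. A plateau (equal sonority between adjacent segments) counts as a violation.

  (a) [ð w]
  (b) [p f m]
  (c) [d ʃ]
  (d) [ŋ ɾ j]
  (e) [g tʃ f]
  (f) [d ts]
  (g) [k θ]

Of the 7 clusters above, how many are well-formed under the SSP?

7

(a) sonority 3-6: well-formed.
(b) sonority 1-3-4: well-formed.
(c) sonority 1-3: well-formed.
(d) sonority 4-5-6: well-formed.
(e) sonority 1-2-3: well-formed.
(f) sonority 1-2: well-formed.
(g) sonority 1-3: well-formed.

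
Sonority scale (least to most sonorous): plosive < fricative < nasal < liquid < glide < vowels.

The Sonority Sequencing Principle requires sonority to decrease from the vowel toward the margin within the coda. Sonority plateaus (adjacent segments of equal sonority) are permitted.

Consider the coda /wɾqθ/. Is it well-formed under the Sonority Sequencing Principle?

/w/ — glide, sonority 5.
/ɾ/ — liquid, sonority 4.
/q/ — plosive, sonority 1.
/θ/ — fricative, sonority 2.
The profile is 5-4-1-2. Between /q/ (1) and /θ/ (2) sonority does not fall, so the cluster violates the SSP.

no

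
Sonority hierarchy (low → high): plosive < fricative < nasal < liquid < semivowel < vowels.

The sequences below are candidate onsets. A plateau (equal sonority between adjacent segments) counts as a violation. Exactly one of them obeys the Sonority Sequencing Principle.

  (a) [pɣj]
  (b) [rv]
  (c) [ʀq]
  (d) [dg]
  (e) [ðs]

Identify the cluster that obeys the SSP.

(a) [pɣj]: profile 1-2-5 — obeys.
(b) [rv]: profile 4-2 — violates.
(c) [ʀq]: profile 4-1 — violates.
(d) [dg]: profile 1-1 — violates.
(e) [ðs]: profile 2-2 — violates.

a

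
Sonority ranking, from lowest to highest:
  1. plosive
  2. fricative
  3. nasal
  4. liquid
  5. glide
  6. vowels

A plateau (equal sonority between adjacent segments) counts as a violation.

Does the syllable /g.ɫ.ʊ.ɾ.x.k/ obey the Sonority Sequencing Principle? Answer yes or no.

Onset: /g/ is a plosive (sonority 1), /ɫ/ is a liquid (sonority 4); then the nucleus /ʊ/ (sonority 6).
Onset profile 1-4-6 — rises to the nucleus.
Coda: /ɾ/ is a liquid (sonority 4), /x/ is a fricative (sonority 2), /k/ is a plosive (sonority 1).
Coda profile 6-4-2-1 — falls from the nucleus.

yes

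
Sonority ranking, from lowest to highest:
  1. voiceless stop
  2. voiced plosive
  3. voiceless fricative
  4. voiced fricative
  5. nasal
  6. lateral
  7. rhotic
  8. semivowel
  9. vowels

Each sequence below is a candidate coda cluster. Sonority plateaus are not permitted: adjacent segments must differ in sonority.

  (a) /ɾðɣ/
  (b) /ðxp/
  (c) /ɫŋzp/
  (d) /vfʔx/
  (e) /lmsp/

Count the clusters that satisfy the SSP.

3

(a) 7-4-4 → violates
(b) 4-3-1 → obeys
(c) 6-5-4-1 → obeys
(d) 4-3-1-3 → violates
(e) 6-5-3-1 → obeys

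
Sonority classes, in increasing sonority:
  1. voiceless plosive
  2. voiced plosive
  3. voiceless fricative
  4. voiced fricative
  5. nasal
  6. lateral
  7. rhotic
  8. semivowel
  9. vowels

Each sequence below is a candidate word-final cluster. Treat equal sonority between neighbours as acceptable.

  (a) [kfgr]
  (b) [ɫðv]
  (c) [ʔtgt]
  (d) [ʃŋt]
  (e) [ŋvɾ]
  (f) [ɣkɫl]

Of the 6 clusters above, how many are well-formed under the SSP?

1

(a) 1-3-2-7 → violates
(b) 6-4-4 → obeys
(c) 1-1-2-1 → violates
(d) 3-5-1 → violates
(e) 5-4-7 → violates
(f) 4-1-6-6 → violates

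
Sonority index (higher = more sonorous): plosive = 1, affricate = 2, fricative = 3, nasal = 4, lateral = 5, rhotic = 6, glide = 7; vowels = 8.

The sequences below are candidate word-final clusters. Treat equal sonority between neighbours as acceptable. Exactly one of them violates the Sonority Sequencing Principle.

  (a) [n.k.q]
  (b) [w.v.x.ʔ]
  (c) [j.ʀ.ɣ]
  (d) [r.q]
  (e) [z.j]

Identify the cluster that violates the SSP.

(a) [n.k.q]: profile 4-1-1 — obeys.
(b) [w.v.x.ʔ]: profile 7-3-3-1 — obeys.
(c) [j.ʀ.ɣ]: profile 7-6-3 — obeys.
(d) [r.q]: profile 6-1 — obeys.
(e) [z.j]: profile 3-7 — violates.

e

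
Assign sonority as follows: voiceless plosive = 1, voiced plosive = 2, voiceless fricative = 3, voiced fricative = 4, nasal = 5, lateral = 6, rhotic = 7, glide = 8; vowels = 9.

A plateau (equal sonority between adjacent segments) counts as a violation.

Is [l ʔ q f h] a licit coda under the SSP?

no

/l/ — lateral, sonority 6.
/ʔ/ — voiceless plosive, sonority 1.
/q/ — voiceless plosive, sonority 1.
/f/ — voiceless fricative, sonority 3.
/h/ — voiceless fricative, sonority 3.
The profile is 6-1-1-3-3. Between /ʔ/ (1) and /q/ (1) sonority does not fall, so the cluster violates the SSP.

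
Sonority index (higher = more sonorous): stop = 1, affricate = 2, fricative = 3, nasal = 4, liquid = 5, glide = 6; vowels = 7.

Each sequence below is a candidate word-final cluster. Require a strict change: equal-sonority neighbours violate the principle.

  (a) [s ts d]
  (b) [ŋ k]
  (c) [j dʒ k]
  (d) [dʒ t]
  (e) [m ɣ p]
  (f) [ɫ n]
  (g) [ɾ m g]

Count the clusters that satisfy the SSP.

(a) [s ts d]: profile 3-2-1 — obeys.
(b) [ŋ k]: profile 4-1 — obeys.
(c) [j dʒ k]: profile 6-2-1 — obeys.
(d) [dʒ t]: profile 2-1 — obeys.
(e) [m ɣ p]: profile 4-3-1 — obeys.
(f) [ɫ n]: profile 5-4 — obeys.
(g) [ɾ m g]: profile 5-4-1 — obeys.

7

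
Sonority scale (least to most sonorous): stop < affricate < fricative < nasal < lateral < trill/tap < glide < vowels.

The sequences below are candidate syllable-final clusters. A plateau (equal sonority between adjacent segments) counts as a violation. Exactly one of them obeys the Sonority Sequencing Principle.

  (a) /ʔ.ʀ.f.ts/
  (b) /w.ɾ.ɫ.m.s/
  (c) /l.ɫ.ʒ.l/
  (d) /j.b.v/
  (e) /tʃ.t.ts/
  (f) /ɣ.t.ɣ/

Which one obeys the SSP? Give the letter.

b

(a) 1-6-3-2 → violates
(b) 7-6-5-4-3 → obeys
(c) 5-5-3-5 → violates
(d) 7-1-3 → violates
(e) 2-1-2 → violates
(f) 3-1-3 → violates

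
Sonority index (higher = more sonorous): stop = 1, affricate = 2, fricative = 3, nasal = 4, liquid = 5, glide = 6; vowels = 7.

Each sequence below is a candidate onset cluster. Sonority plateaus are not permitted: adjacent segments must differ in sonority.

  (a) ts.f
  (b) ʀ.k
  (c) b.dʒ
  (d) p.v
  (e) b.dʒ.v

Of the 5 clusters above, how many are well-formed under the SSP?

(a) ts.f: profile 2-3 — obeys.
(b) ʀ.k: profile 5-1 — violates.
(c) b.dʒ: profile 1-2 — obeys.
(d) p.v: profile 1-3 — obeys.
(e) b.dʒ.v: profile 1-2-3 — obeys.

4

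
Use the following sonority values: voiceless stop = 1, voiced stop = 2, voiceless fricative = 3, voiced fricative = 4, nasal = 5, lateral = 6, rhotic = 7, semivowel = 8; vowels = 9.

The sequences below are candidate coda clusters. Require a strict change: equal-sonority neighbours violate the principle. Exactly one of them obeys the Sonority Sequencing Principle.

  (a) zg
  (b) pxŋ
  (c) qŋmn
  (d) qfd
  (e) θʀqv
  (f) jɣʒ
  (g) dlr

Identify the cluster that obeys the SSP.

a

(a) sonority 4-2: well-formed.
(b) sonority 1-3-5: ill-formed.
(c) sonority 1-5-5-5: ill-formed.
(d) sonority 1-3-2: ill-formed.
(e) sonority 3-7-1-4: ill-formed.
(f) sonority 8-4-4: ill-formed.
(g) sonority 2-6-7: ill-formed.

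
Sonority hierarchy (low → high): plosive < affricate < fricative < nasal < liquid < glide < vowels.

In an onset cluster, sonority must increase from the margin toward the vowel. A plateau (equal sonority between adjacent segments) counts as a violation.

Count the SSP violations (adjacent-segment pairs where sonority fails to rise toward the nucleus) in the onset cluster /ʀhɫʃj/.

/ʀ/ is a liquid (sonority 5).
/h/ is a fricative (sonority 3).
/ɫ/ is a liquid (sonority 5).
/ʃ/ is a fricative (sonority 3).
/j/ is a glide (sonority 6).
/ʀ/→/h/: 5→3 (does not rise) — violation.
/h/→/ɫ/: 3→5 (rises) — ok.
/ɫ/→/ʃ/: 5→3 (does not rise) — violation.
/ʃ/→/j/: 3→6 (rises) — ok.

2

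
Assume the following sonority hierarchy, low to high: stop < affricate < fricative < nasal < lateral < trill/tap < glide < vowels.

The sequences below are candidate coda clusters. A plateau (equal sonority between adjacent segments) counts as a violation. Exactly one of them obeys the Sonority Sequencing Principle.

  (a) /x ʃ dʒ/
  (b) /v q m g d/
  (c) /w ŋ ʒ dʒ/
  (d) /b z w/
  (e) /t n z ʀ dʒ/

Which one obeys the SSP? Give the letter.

c

(a) sonority 3-3-2: ill-formed.
(b) sonority 3-1-4-1-1: ill-formed.
(c) sonority 7-4-3-2: well-formed.
(d) sonority 1-3-7: ill-formed.
(e) sonority 1-4-3-6-2: ill-formed.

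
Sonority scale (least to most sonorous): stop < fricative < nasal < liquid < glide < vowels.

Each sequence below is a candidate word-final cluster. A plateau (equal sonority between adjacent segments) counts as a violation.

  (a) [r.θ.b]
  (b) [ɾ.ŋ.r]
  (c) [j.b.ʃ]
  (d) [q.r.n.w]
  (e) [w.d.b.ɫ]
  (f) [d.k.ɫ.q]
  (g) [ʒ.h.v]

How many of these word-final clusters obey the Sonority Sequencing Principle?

(a) [r.θ.b]: profile 4-2-1 — obeys.
(b) [ɾ.ŋ.r]: profile 4-3-4 — violates.
(c) [j.b.ʃ]: profile 5-1-2 — violates.
(d) [q.r.n.w]: profile 1-4-3-5 — violates.
(e) [w.d.b.ɫ]: profile 5-1-1-4 — violates.
(f) [d.k.ɫ.q]: profile 1-1-4-1 — violates.
(g) [ʒ.h.v]: profile 2-2-2 — violates.

1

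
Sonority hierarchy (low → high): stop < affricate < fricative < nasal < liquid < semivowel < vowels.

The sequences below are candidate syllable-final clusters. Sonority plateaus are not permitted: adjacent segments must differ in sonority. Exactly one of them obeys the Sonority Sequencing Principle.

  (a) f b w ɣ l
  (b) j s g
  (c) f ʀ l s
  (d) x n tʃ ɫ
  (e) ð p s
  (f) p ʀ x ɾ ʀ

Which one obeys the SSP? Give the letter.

b

(a) f b w ɣ l: profile 3-1-6-3-5 — violates.
(b) j s g: profile 6-3-1 — obeys.
(c) f ʀ l s: profile 3-5-5-3 — violates.
(d) x n tʃ ɫ: profile 3-4-2-5 — violates.
(e) ð p s: profile 3-1-3 — violates.
(f) p ʀ x ɾ ʀ: profile 1-5-3-5-5 — violates.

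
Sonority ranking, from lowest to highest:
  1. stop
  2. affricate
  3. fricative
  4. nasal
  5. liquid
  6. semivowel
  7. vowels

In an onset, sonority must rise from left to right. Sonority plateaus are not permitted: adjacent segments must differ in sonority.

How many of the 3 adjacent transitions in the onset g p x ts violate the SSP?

/g/ — stop, sonority 1.
/p/ — stop, sonority 1.
/x/ — fricative, sonority 3.
/ts/ — affricate, sonority 2.
/g/→/p/: 1→1 (plateau) — violation.
/p/→/x/: 1→3 (rises) — ok.
/x/→/ts/: 3→2 (does not rise) — violation.

2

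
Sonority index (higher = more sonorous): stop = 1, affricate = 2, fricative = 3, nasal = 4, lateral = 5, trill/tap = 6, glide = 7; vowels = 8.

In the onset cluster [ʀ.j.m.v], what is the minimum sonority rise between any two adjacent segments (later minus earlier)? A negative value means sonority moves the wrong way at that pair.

/ʀ/ is a trill/tap (sonority 6).
/j/ is a glide (sonority 7).
/m/ is a nasal (sonority 4).
/v/ is a fricative (sonority 3).
/ʀ/→/j/: change +1.
/j/→/m/: change -3.
/m/→/v/: change -1.
Minimum = -3.

-3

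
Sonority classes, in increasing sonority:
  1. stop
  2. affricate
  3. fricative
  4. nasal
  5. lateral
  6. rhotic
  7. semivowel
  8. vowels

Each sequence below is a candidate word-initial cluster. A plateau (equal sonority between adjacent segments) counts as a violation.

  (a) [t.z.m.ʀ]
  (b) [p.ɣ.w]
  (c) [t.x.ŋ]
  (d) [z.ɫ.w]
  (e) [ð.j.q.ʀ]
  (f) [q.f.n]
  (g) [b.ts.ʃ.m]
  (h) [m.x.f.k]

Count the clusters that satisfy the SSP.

6

(a) 1-3-4-6 → obeys
(b) 1-3-7 → obeys
(c) 1-3-4 → obeys
(d) 3-5-7 → obeys
(e) 3-7-1-6 → violates
(f) 1-3-4 → obeys
(g) 1-2-3-4 → obeys
(h) 4-3-3-1 → violates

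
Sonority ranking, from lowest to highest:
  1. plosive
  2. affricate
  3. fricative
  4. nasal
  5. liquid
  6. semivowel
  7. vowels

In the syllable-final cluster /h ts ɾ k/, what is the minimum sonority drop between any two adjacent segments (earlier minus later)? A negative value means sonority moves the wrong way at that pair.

/h/ is a fricative (sonority 3).
/ts/ is an affricate (sonority 2).
/ɾ/ is a liquid (sonority 5).
/k/ is a plosive (sonority 1).
/h/→/ts/: change +1.
/ts/→/ɾ/: change -3.
/ɾ/→/k/: change +4.
Minimum = -3.

-3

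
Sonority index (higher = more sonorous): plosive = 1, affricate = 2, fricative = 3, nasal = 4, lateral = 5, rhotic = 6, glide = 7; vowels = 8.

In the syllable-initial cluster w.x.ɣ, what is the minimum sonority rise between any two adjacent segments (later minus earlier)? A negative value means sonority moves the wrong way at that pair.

-4

/w/: glide = 7.
/x/: fricative = 3.
/ɣ/: fricative = 3.
/w/→/x/: change -4.
/x/→/ɣ/: change +0.
Minimum = -4.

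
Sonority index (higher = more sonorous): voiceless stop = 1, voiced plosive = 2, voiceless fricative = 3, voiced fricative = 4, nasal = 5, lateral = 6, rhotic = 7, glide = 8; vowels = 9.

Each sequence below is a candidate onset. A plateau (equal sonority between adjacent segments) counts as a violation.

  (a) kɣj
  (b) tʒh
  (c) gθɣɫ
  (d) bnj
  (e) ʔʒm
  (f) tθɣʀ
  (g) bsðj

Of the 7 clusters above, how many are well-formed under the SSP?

6

(a) kɣj: profile 1-4-8 — obeys.
(b) tʒh: profile 1-4-3 — violates.
(c) gθɣɫ: profile 2-3-4-6 — obeys.
(d) bnj: profile 2-5-8 — obeys.
(e) ʔʒm: profile 1-4-5 — obeys.
(f) tθɣʀ: profile 1-3-4-7 — obeys.
(g) bsðj: profile 2-3-4-8 — obeys.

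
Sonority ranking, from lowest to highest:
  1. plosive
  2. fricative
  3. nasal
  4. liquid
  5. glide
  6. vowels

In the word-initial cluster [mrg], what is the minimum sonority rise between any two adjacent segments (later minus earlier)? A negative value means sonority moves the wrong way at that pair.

-3

/m/ — nasal, sonority 3.
/r/ — liquid, sonority 4.
/g/ — plosive, sonority 1.
/m/→/r/: change +1.
/r/→/g/: change -3.
Minimum = -3.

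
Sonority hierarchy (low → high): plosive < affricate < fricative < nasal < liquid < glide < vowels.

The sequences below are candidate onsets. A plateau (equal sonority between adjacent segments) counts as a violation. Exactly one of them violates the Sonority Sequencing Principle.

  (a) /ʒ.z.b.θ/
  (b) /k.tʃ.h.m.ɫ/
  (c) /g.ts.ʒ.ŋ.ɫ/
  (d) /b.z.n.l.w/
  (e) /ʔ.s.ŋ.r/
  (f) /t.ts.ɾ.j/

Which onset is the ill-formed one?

a

(a) 3-3-1-3 → violates
(b) 1-2-3-4-5 → obeys
(c) 1-2-3-4-5 → obeys
(d) 1-3-4-5-6 → obeys
(e) 1-3-4-5 → obeys
(f) 1-2-5-6 → obeys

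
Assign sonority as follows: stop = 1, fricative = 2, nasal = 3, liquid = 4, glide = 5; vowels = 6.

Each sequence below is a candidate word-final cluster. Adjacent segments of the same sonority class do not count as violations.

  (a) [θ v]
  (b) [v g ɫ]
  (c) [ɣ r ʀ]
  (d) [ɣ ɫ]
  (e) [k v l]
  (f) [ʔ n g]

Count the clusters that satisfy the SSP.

1

(a) sonority 2-2: well-formed.
(b) sonority 2-1-4: ill-formed.
(c) sonority 2-4-4: ill-formed.
(d) sonority 2-4: ill-formed.
(e) sonority 1-2-4: ill-formed.
(f) sonority 1-3-1: ill-formed.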